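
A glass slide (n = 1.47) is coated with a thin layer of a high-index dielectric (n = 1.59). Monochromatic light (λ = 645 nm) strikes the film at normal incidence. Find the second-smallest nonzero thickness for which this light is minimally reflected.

Ray reflecting at the top interface goes from n = 1.0 toward n = 1.59: a half-wave phase shift.
Bottom surface (1.59 → 1.47): reflection off a lower-index medium gives no phase shift.
Net: one phase inversion between the two reflected rays.
So the condition for destructive reflection is 2 n t = m λ.
The second-smallest nonzero thickness corresponds to m = 2: t = m λ / (2 n) = 2.00 × 645 / (2 × 1.59) = 406 nm.

406 nm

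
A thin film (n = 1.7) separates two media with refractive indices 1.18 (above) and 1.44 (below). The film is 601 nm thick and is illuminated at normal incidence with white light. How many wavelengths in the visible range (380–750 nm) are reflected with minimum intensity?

At the upper boundary (n = 1.18 to n = 1.7) the reflected ray undergoes a half-wave phase shift.
Ray reflecting at the bottom interface goes from n = 1.7 toward n = 1.44: no phase shift.
The two reflections differ by half a wavelength.
So the condition for destructive reflection is 2 n t = m λ.
λ = 2 n t / m = 2043 / m nm.
m=2: 1022 nm (IR); m=3: 681 nm (visible); m=4: 511 nm (visible); m=5: 409 nm (visible); m=6: 341 nm (UV).

3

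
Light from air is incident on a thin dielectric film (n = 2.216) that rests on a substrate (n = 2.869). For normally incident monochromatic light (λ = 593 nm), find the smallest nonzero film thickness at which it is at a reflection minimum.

66.9 nm

Ray reflecting at the top interface goes from n = 1.0 toward n = 2.216: a half-wave phase shift.
At the lower boundary (n = 2.216 to n = 2.869) the reflected ray undergoes a half-wave phase shift.
The two reflections carry the same phase change, so no net offset.
With no net inversion, destructive interference in reflection requires 2 n t = (m + ½) λ.
Minimum at m = 0: t = λ / (4 n) = 593 / (4 × 2.216) = 66.9 nm.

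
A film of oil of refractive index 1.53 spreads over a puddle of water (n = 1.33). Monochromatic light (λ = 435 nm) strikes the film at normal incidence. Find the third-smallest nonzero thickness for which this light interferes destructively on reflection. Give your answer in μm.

0.426 μm

Ray reflecting at the top interface goes from n = 1.0 toward n = 1.53: a half-wave phase shift.
Bottom surface (1.53 → 1.33): reflection off a lower-index medium gives no phase shift.
Exactly one π shift → a net half-wave offset.
For dark reflection here: 2 n t = m λ.
The third-smallest nonzero thickness corresponds to m = 3: t = m λ / (2 n) = 3.00 × 435 / (2 × 1.53) = 426 nm.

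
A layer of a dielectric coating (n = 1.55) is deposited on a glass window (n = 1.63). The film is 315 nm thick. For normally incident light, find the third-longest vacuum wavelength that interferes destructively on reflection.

391 nm

Ray reflecting at the top interface goes from n = 1.0 toward n = 1.55: a half-wave phase shift.
Bottom surface (1.55 → 1.63): reflection off a higher-index medium gives a half-wave phase shift.
The two reflections carry the same phase change, so no net offset.
For weak reflection here: 2 n t = (m + ½) λ.
λ = 2 n t / (m + ½). The third-longest wavelength is m = 2: λ = 2 × 1.55 × 315 / 2.50 = 391 nm.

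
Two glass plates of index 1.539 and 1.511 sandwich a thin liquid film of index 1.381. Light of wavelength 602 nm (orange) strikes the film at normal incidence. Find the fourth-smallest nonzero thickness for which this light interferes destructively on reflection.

At the upper boundary (n = 1.539 to n = 1.381) the reflected ray undergoes no phase shift.
Bottom surface (1.381 → 1.511): reflection off a higher-index medium gives a half-wave phase shift.
The two reflections differ by half a wavelength.
For dark reflection here: 2 n t = m λ.
The fourth-smallest nonzero thickness corresponds to m = 4: t = m λ / (2 n) = 4.00 × 602 / (2 × 1.381) = 872 nm.

872 nm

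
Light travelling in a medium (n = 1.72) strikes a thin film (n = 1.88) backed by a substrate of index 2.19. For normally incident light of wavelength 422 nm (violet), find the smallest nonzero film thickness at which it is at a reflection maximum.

112 nm

At the upper boundary (n = 1.72 to n = 1.88) the reflected ray undergoes a half-wave phase shift.
Bottom surface (1.88 → 2.19): reflection off a higher-index medium gives a half-wave phase shift.
Zero or two π shifts → no net half-wave offset.
With no net inversion, constructive interference in reflection requires 2 n t = m λ.
Minimum nonzero at m = 1: t = λ / (2 n) = 422 / (2 × 1.88) = 112 nm.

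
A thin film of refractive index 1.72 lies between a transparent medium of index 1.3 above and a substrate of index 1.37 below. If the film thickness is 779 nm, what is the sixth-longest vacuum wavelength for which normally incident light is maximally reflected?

Ray reflecting at the top interface goes from n = 1.3 toward n = 1.72: a half-wave phase shift.
At the lower boundary (n = 1.72 to n = 1.37) the reflected ray undergoes no phase shift.
The two reflections differ by half a wavelength.
With one net inversion, constructive interference in reflection requires 2 n t = (m + ½) λ.
λ = 2 n t / (m + ½). The sixth-longest wavelength is m = 5: λ = 2 × 1.72 × 779 / 5.50 = 487 nm.

487 nm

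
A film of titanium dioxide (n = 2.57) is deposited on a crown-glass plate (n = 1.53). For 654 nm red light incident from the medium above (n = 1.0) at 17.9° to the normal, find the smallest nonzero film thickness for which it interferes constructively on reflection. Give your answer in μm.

0.0641 μm

Ray reflecting at the top interface goes from n = 1.0 toward n = 2.57: a half-wave phase shift.
Bottom surface (2.57 → 1.53): reflection off a lower-index medium gives no phase shift.
The two reflections differ by half a wavelength.
So the condition for constructive reflection is 2 n t cos θ_r = (m + ½) λ.
Snell's law: 1.0 sin 17.9° = 2.57 sin θ_r → sin θ_r = 0.120, cos θ_r = 0.993.
Minimum at m = 0: t = λ / (4 n cos θ_r) = 654 / (4 × 2.57 × 0.993) = 64.1 nm.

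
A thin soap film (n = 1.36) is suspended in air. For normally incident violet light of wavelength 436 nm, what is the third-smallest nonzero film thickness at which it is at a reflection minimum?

Top surface (1.0 → 1.36): reflection off a higher-index medium gives a half-wave phase shift.
Ray reflecting at the bottom interface goes from n = 1.36 toward n = 1.0: no phase shift.
Net: one phase inversion between the two reflected rays.
With one net inversion, destructive interference in reflection requires 2 n t = m λ.
The third-smallest nonzero thickness corresponds to m = 3: t = m λ / (2 n) = 3.00 × 436 / (2 × 1.36) = 481 nm.

481 nm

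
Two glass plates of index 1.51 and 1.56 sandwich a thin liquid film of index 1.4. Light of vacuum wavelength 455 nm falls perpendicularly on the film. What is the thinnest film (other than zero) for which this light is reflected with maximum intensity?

Top surface (1.51 → 1.4): reflection off a lower-index medium gives no phase shift.
At the lower boundary (n = 1.4 to n = 1.56) the reflected ray undergoes a half-wave phase shift.
The two reflections differ by half a wavelength.
With one net inversion, constructive interference in reflection requires 2 n t = (m + ½) λ.
Minimum at m = 0: t = λ / (4 n) = 455 / (4 × 1.4) = 81.3 nm.

81.3 nm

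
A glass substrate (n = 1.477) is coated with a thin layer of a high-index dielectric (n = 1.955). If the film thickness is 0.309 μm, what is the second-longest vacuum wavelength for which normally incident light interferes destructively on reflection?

604 nm

At the upper boundary (n = 1.0 to n = 1.955) the reflected ray undergoes a half-wave phase shift.
At the lower boundary (n = 1.955 to n = 1.477) the reflected ray undergoes no phase shift.
Net: one phase inversion between the two reflected rays.
So the condition for destructive reflection is 2 n t = m λ.
λ = 2 n t / m. The second-longest wavelength is m = 2: λ = 2 × 1.955 × 309 / 2.00 = 604 nm.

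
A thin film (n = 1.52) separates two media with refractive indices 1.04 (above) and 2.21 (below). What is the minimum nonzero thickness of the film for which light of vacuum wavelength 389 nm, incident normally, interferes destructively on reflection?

Top surface (1.04 → 1.52): reflection off a higher-index medium gives a half-wave phase shift.
At the lower boundary (n = 1.52 to n = 2.21) the reflected ray undergoes a half-wave phase shift.
The two reflections carry the same phase change, so no net offset.
For dark reflection here: 2 n t = (m + ½) λ.
Minimum at m = 0: t = λ / (4 n) = 389 / (4 × 1.52) = 64.0 nm.

64.0 nm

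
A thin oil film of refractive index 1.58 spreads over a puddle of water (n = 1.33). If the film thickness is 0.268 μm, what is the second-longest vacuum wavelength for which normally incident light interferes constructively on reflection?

565 nm

Top surface (1.0 → 1.58): reflection off a higher-index medium gives a half-wave phase shift.
Bottom surface (1.58 → 1.33): reflection off a lower-index medium gives no phase shift.
Net: one phase inversion between the two reflected rays.
With one net inversion, constructive interference in reflection requires 2 n t = (m + ½) λ.
λ = 2 n t / (m + ½). The second-longest wavelength is m = 1: λ = 2 × 1.58 × 268 / 1.50 = 565 nm.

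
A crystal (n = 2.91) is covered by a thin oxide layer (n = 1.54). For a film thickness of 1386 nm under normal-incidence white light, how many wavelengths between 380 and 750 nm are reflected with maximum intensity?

6

At the upper boundary (n = 1.0 to n = 1.54) the reflected ray undergoes a half-wave phase shift.
Ray reflecting at the bottom interface goes from n = 1.54 toward n = 2.91: a half-wave phase shift.
Net: no relative phase inversion (both shifts match).
For strong reflection here: 2 n t = m λ.
λ = 2 n t / m = 4269 / m nm.
m=5: 854 nm (IR); m=6: 711 nm (visible); m=7: 610 nm (visible); m=8: 534 nm (visible); m=9: 474 nm (visible); m=10: 427 nm (visible); m=11: 388 nm (visible); m=12: 356 nm (UV).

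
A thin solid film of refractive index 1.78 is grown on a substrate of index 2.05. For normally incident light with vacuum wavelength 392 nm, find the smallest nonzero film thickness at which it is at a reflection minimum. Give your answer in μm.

Top surface (1.0 → 1.78): reflection off a higher-index medium gives a half-wave phase shift.
At the lower boundary (n = 1.78 to n = 2.05) the reflected ray undergoes a half-wave phase shift.
Zero or two π shifts → no net half-wave offset.
So the condition for destructive reflection is 2 n t = (m + ½) λ.
Minimum at m = 0: t = λ / (4 n) = 392 / (4 × 1.78) = 55.1 nm.

0.0551 μm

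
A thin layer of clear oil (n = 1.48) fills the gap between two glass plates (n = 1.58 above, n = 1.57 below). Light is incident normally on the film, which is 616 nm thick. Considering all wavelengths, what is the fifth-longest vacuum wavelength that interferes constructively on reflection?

Ray reflecting at the top interface goes from n = 1.58 toward n = 1.48: no phase shift.
At the lower boundary (n = 1.48 to n = 1.57) the reflected ray undergoes a half-wave phase shift.
Exactly one π shift → a net half-wave offset.
For bright reflection here: 2 n t = (m + ½) λ.
λ = 2 n t / (m + ½). The fifth-longest wavelength is m = 4: λ = 2 × 1.48 × 616 / 4.50 = 405 nm.

405 nm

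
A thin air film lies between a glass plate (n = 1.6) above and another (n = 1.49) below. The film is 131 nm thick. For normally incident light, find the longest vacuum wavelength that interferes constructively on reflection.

Top surface (1.6 → 1.0): reflection off a lower-index medium gives no phase shift.
Ray reflecting at the bottom interface goes from n = 1.0 toward n = 1.49: a half-wave phase shift.
Net: one phase inversion between the two reflected rays.
For bright reflection here: 2 n t = (m + ½) λ.
λ = 2 n t / (m + ½). The longest wavelength is m = 0: λ = 2 × 1.0 × 131 / 0.500 = 524 nm.

524 nm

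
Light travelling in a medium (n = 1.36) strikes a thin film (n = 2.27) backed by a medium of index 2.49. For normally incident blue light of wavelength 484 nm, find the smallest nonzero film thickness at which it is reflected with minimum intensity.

53.3 nm

Top surface (1.36 → 2.27): reflection off a higher-index medium gives a half-wave phase shift.
At the lower boundary (n = 2.27 to n = 2.49) the reflected ray undergoes a half-wave phase shift.
Zero or two π shifts → no net half-wave offset.
For minimum reflection here: 2 n t = (m + ½) λ.
Minimum at m = 0: t = λ / (4 n) = 484 / (4 × 2.27) = 53.3 nm.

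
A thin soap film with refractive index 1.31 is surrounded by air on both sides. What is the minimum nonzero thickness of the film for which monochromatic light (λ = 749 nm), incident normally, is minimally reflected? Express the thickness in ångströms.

2859 Å

Top surface (1.0 → 1.31): reflection off a higher-index medium gives a half-wave phase shift.
At the lower boundary (n = 1.31 to n = 1.0) the reflected ray undergoes no phase shift.
Net: one phase inversion between the two reflected rays.
For minimum reflection here: 2 n t = m λ.
Minimum nonzero at m = 1: t = λ / (2 n) = 749 / (2 × 1.31) = 286 nm.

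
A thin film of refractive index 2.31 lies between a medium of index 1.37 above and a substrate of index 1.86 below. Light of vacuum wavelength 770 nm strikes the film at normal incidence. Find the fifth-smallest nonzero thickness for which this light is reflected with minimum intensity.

At the upper boundary (n = 1.37 to n = 2.31) the reflected ray undergoes a half-wave phase shift.
Ray reflecting at the bottom interface goes from n = 2.31 toward n = 1.86: no phase shift.
Net: one phase inversion between the two reflected rays.
So the condition for destructive reflection is 2 n t = m λ.
The fifth-smallest nonzero thickness corresponds to m = 5: t = m λ / (2 n) = 5.00 × 770 / (2 × 2.31) = 833 nm.

833 nm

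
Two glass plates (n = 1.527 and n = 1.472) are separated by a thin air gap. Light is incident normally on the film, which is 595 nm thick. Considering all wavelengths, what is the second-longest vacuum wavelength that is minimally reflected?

Top surface (1.527 → 1.0): reflection off a lower-index medium gives no phase shift.
At the lower boundary (n = 1.0 to n = 1.472) the reflected ray undergoes a half-wave phase shift.
Exactly one π shift → a net half-wave offset.
For weak reflection here: 2 n t = m λ.
λ = 2 n t / m. The second-longest wavelength is m = 2: λ = 2 × 1.0 × 595 / 2.00 = 595 nm.

595 nm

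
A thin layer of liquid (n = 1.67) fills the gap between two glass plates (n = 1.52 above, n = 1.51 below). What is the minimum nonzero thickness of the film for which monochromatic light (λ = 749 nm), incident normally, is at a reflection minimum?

224 nm

Top surface (1.52 → 1.67): reflection off a higher-index medium gives a half-wave phase shift.
At the lower boundary (n = 1.67 to n = 1.51) the reflected ray undergoes no phase shift.
Net: one phase inversion between the two reflected rays.
So the condition for destructive reflection is 2 n t = m λ.
Minimum nonzero at m = 1: t = λ / (2 n) = 749 / (2 × 1.67) = 224 nm.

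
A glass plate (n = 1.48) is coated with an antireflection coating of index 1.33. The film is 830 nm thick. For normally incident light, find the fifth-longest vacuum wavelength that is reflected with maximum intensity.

At the upper boundary (n = 1.0 to n = 1.33) the reflected ray undergoes a half-wave phase shift.
At the lower boundary (n = 1.33 to n = 1.48) the reflected ray undergoes a half-wave phase shift.
Net: no relative phase inversion (both shifts match).
With no net inversion, constructive interference in reflection requires 2 n t = m λ.
λ = 2 n t / m. The fifth-longest wavelength is m = 5: λ = 2 × 1.33 × 830 / 5.00 = 442 nm.

442 nm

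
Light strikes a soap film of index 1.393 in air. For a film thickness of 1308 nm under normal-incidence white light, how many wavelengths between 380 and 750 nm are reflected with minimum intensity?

Ray reflecting at the top interface goes from n = 1.0 toward n = 1.393: a half-wave phase shift.
Bottom surface (1.393 → 1.0): reflection off a lower-index medium gives no phase shift.
Exactly one π shift → a net half-wave offset.
For minimum reflection here: 2 n t = m λ.
λ = 2 n t / m = 3644 / m nm.
m=4: 911 nm (IR); m=5: 729 nm (visible); m=6: 607 nm (visible); m=7: 521 nm (visible); m=8: 456 nm (visible); m=9: 405 nm (visible); m=10: 364 nm (UV).

5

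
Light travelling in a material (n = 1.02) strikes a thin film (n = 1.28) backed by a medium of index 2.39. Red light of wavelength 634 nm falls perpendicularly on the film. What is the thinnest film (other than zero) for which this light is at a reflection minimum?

124 nm

Ray reflecting at the top interface goes from n = 1.02 toward n = 1.28: a half-wave phase shift.
Bottom surface (1.28 → 2.39): reflection off a higher-index medium gives a half-wave phase shift.
Net: no relative phase inversion (both shifts match).
With no net inversion, destructive interference in reflection requires 2 n t = (m + ½) λ.
Minimum at m = 0: t = λ / (4 n) = 634 / (4 × 1.28) = 124 nm.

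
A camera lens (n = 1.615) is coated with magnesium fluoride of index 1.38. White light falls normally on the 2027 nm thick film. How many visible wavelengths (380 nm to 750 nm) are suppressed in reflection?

8

Top surface (1.0 → 1.38): reflection off a higher-index medium gives a half-wave phase shift.
Bottom surface (1.38 → 1.615): reflection off a higher-index medium gives a half-wave phase shift.
The two reflections carry the same phase change, so no net offset.
For weak reflection here: 2 n t = (m + ½) λ.
λ = 2 n t / (m + ½) = 5595 / (m + ½) nm.
m=6: 861 nm (IR); m=7: 746 nm (visible); m=8: 658 nm (visible); m=9: 589 nm (visible); m=10: 533 nm (visible); m=11: 486 nm (visible); m=12: 448 nm (visible); m=13: 414 nm (visible); m=14: 386 nm (visible); m=15: 361 nm (UV).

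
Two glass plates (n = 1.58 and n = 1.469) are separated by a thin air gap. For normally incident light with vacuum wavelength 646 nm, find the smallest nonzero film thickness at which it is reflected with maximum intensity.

Top surface (1.58 → 1.0): reflection off a lower-index medium gives no phase shift.
Bottom surface (1.0 → 1.469): reflection off a higher-index medium gives a half-wave phase shift.
Exactly one π shift → a net half-wave offset.
So the condition for constructive reflection is 2 n t = (m + ½) λ.
Minimum at m = 0: t = λ / (4 n) = 646 / (4 × 1.0) = 162 nm.

162 nm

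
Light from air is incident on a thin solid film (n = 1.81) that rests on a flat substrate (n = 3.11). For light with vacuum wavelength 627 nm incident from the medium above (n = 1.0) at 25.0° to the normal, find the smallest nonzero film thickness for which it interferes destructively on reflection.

Ray reflecting at the top interface goes from n = 1.0 toward n = 1.81: a half-wave phase shift.
Ray reflecting at the bottom interface goes from n = 1.81 toward n = 3.11: a half-wave phase shift.
Net: no relative phase inversion (both shifts match).
So the condition for destructive reflection is 2 n t cos θ_r = (m + ½) λ.
Snell's law: 1.0 sin 25.0° = 1.81 sin θ_r → sin θ_r = 0.233, cos θ_r = 0.972.
Minimum at m = 0: t = λ / (4 n cos θ_r) = 627 / (4 × 1.81 × 0.972) = 89.1 nm.

89.1 nm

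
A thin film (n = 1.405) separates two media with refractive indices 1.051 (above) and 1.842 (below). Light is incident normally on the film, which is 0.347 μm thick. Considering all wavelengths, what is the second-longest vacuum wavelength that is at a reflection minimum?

650 nm

Ray reflecting at the top interface goes from n = 1.051 toward n = 1.405: a half-wave phase shift.
Bottom surface (1.405 → 1.842): reflection off a higher-index medium gives a half-wave phase shift.
Net: no relative phase inversion (both shifts match).
With no net inversion, destructive interference in reflection requires 2 n t = (m + ½) λ.
λ = 2 n t / (m + ½). The second-longest wavelength is m = 1: λ = 2 × 1.405 × 347 / 1.50 = 650 nm.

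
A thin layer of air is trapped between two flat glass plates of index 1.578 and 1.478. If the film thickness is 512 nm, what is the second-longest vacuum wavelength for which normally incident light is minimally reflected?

Ray reflecting at the top interface goes from n = 1.578 toward n = 1.0: no phase shift.
At the lower boundary (n = 1.0 to n = 1.478) the reflected ray undergoes a half-wave phase shift.
Exactly one π shift → a net half-wave offset.
For dark reflection here: 2 n t = m λ.
λ = 2 n t / m. The second-longest wavelength is m = 2: λ = 2 × 1.0 × 512 / 2.00 = 512 nm.

512 nm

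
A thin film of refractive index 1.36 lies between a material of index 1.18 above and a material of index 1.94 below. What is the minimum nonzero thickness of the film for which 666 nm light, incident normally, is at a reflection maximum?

At the upper boundary (n = 1.18 to n = 1.36) the reflected ray undergoes a half-wave phase shift.
At the lower boundary (n = 1.36 to n = 1.94) the reflected ray undergoes a half-wave phase shift.
Net: no relative phase inversion (both shifts match).
So the condition for constructive reflection is 2 n t = m λ.
Minimum nonzero at m = 1: t = λ / (2 n) = 666 / (2 × 1.36) = 245 nm.

245 nm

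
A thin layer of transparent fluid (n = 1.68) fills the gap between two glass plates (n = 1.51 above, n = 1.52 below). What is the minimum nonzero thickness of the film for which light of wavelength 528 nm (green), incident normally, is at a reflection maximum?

At the upper boundary (n = 1.51 to n = 1.68) the reflected ray undergoes a half-wave phase shift.
Ray reflecting at the bottom interface goes from n = 1.68 toward n = 1.52: no phase shift.
Net: one phase inversion between the two reflected rays.
So the condition for constructive reflection is 2 n t = (m + ½) λ.
Minimum at m = 0: t = λ / (4 n) = 528 / (4 × 1.68) = 78.6 nm.

78.6 nm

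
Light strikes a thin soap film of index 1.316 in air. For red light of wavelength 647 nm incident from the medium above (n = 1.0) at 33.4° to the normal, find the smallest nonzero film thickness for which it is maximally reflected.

At the upper boundary (n = 1.0 to n = 1.316) the reflected ray undergoes a half-wave phase shift.
Bottom surface (1.316 → 1.0): reflection off a lower-index medium gives no phase shift.
Exactly one π shift → a net half-wave offset.
With one net inversion, constructive interference in reflection requires 2 n t cos θ_r = (m + ½) λ.
Snell's law: 1.0 sin 33.4° = 1.316 sin θ_r → sin θ_r = 0.418, cos θ_r = 0.908.
Minimum at m = 0: t = λ / (4 n cos θ_r) = 647 / (4 × 1.316 × 0.908) = 135 nm.

135 nm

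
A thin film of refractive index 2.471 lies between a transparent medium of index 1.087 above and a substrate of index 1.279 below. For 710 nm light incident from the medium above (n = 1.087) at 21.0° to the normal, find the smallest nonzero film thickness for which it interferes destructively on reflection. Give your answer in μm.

0.145 μm

Top surface (1.087 → 2.471): reflection off a higher-index medium gives a half-wave phase shift.
Ray reflecting at the bottom interface goes from n = 2.471 toward n = 1.279: no phase shift.
Exactly one π shift → a net half-wave offset.
For dark reflection here: 2 n t cos θ_r = m λ.
Snell's law: 1.087 sin 21.0° = 2.471 sin θ_r → sin θ_r = 0.158, cos θ_r = 0.987.
Minimum nonzero at m = 1: t = λ / (2 n cos θ_r) = 710 / (2 × 2.471 × 0.987) = 145 nm.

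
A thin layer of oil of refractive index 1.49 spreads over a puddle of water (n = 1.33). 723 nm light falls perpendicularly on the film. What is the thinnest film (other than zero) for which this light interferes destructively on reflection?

Ray reflecting at the top interface goes from n = 1.0 toward n = 1.49: a half-wave phase shift.
Ray reflecting at the bottom interface goes from n = 1.49 toward n = 1.33: no phase shift.
Net: one phase inversion between the two reflected rays.
With one net inversion, destructive interference in reflection requires 2 n t = m λ.
Minimum nonzero at m = 1: t = λ / (2 n) = 723 / (2 × 1.49) = 243 nm.

243 nm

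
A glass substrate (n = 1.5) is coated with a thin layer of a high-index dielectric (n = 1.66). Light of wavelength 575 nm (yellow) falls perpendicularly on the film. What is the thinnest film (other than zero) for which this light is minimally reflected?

Ray reflecting at the top interface goes from n = 1.0 toward n = 1.66: a half-wave phase shift.
At the lower boundary (n = 1.66 to n = 1.5) the reflected ray undergoes no phase shift.
The two reflections differ by half a wavelength.
For dark reflection here: 2 n t = m λ.
Minimum nonzero at m = 1: t = λ / (2 n) = 575 / (2 × 1.66) = 173 nm.

173 nm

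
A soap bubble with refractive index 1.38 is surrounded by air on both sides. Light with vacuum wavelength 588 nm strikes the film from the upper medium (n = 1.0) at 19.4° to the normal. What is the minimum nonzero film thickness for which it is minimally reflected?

At the upper boundary (n = 1.0 to n = 1.38) the reflected ray undergoes a half-wave phase shift.
At the lower boundary (n = 1.38 to n = 1.0) the reflected ray undergoes no phase shift.
Net: one phase inversion between the two reflected rays.
For weak reflection here: 2 n t cos θ_r = m λ.
Snell's law: 1.0 sin 19.4° = 1.38 sin θ_r → sin θ_r = 0.241, cos θ_r = 0.971.
Minimum nonzero at m = 1: t = λ / (2 n cos θ_r) = 588 / (2 × 1.38 × 0.971) = 219 nm.

219 nm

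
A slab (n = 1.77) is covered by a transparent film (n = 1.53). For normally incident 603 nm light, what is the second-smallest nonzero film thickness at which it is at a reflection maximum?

Top surface (1.0 → 1.53): reflection off a higher-index medium gives a half-wave phase shift.
Ray reflecting at the bottom interface goes from n = 1.53 toward n = 1.77: a half-wave phase shift.
Net: no relative phase inversion (both shifts match).
With no net inversion, constructive interference in reflection requires 2 n t = m λ.
The second-smallest nonzero thickness corresponds to m = 2: t = m λ / (2 n) = 2.00 × 603 / (2 × 1.53) = 394 nm.

394 nm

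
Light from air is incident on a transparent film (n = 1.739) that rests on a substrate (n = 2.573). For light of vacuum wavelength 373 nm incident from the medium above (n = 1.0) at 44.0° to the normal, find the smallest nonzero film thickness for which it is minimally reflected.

At the upper boundary (n = 1.0 to n = 1.739) the reflected ray undergoes a half-wave phase shift.
At the lower boundary (n = 1.739 to n = 2.573) the reflected ray undergoes a half-wave phase shift.
The two reflections carry the same phase change, so no net offset.
So the condition for destructive reflection is 2 n t cos θ_r = (m + ½) λ.
Snell's law: 1.0 sin 44.0° = 1.739 sin θ_r → sin θ_r = 0.399, cos θ_r = 0.917.
Minimum at m = 0: t = λ / (4 n cos θ_r) = 373 / (4 × 1.739 × 0.917) = 58.5 nm.

58.5 nm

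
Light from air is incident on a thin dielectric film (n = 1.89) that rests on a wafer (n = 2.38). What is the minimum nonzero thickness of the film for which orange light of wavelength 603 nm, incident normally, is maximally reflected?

160 nm

Top surface (1.0 → 1.89): reflection off a higher-index medium gives a half-wave phase shift.
Bottom surface (1.89 → 2.38): reflection off a higher-index medium gives a half-wave phase shift.
Zero or two π shifts → no net half-wave offset.
For strong reflection here: 2 n t = m λ.
Minimum nonzero at m = 1: t = λ / (2 n) = 603 / (2 × 1.89) = 160 nm.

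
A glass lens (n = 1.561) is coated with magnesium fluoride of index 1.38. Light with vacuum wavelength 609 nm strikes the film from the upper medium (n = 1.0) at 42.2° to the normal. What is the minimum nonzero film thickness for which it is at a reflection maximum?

At the upper boundary (n = 1.0 to n = 1.38) the reflected ray undergoes a half-wave phase shift.
Bottom surface (1.38 → 1.561): reflection off a higher-index medium gives a half-wave phase shift.
The two reflections carry the same phase change, so no net offset.
With no net inversion, constructive interference in reflection requires 2 n t cos θ_r = m λ.
Snell's law: 1.0 sin 42.2° = 1.38 sin θ_r → sin θ_r = 0.487, cos θ_r = 0.874.
Minimum nonzero at m = 1: t = λ / (2 n cos θ_r) = 609 / (2 × 1.38 × 0.874) = 253 nm.

253 nm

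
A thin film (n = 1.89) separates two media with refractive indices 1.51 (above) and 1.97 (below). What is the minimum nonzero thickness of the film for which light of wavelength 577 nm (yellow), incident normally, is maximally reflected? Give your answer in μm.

Top surface (1.51 → 1.89): reflection off a higher-index medium gives a half-wave phase shift.
Bottom surface (1.89 → 1.97): reflection off a higher-index medium gives a half-wave phase shift.
The two reflections carry the same phase change, so no net offset.
With no net inversion, constructive interference in reflection requires 2 n t = m λ.
Minimum nonzero at m = 1: t = λ / (2 n) = 577 / (2 × 1.89) = 153 nm.

0.153 μm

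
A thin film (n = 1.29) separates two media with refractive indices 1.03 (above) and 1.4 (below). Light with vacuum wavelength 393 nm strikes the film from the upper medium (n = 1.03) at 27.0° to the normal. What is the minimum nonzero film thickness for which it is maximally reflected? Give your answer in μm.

At the upper boundary (n = 1.03 to n = 1.29) the reflected ray undergoes a half-wave phase shift.
Bottom surface (1.29 → 1.4): reflection off a higher-index medium gives a half-wave phase shift.
The two reflections carry the same phase change, so no net offset.
For bright reflection here: 2 n t cos θ_r = m λ.
Snell's law: 1.03 sin 27.0° = 1.29 sin θ_r → sin θ_r = 0.362, cos θ_r = 0.932.
Minimum nonzero at m = 1: t = λ / (2 n cos θ_r) = 393 / (2 × 1.29 × 0.932) = 163 nm.

0.163 μm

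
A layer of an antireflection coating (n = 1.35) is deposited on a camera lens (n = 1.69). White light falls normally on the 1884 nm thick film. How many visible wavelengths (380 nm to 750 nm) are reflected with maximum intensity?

7

At the upper boundary (n = 1.0 to n = 1.35) the reflected ray undergoes a half-wave phase shift.
Ray reflecting at the bottom interface goes from n = 1.35 toward n = 1.69: a half-wave phase shift.
The two reflections carry the same phase change, so no net offset.
So the condition for constructive reflection is 2 n t = m λ.
λ = 2 n t / m = 5087 / m nm.
m=6: 848 nm (IR); m=7: 727 nm (visible); m=8: 636 nm (visible); m=9: 565 nm (visible); m=10: 509 nm (visible); m=11: 462 nm (visible); m=12: 424 nm (visible); m=13: 391 nm (visible); m=14: 363 nm (UV).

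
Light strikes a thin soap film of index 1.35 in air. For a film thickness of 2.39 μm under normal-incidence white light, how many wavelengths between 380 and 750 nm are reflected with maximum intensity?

8

Ray reflecting at the top interface goes from n = 1.0 toward n = 1.35: a half-wave phase shift.
Bottom surface (1.35 → 1.0): reflection off a lower-index medium gives no phase shift.
Net: one phase inversion between the two reflected rays.
So the condition for constructive reflection is 2 n t = (m + ½) λ.
λ = 2 n t / (m + ½) = 6453 / (m + ½) nm.
m=8: 759 nm (IR); m=9: 679 nm (visible); m=10: 615 nm (visible); m=11: 561 nm (visible); m=12: 516 nm (visible); m=13: 478 nm (visible); m=14: 445 nm (visible); m=15: 416 nm (visible); m=16: 391 nm (visible); m=17: 369 nm (UV).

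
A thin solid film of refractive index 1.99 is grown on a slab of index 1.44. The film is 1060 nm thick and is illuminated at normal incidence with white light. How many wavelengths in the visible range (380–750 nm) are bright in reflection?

At the upper boundary (n = 1.0 to n = 1.99) the reflected ray undergoes a half-wave phase shift.
At the lower boundary (n = 1.99 to n = 1.44) the reflected ray undergoes no phase shift.
Exactly one π shift → a net half-wave offset.
For maximum reflection here: 2 n t = (m + ½) λ.
λ = 2 n t / (m + ½) = 4219 / (m + ½) nm.
m=5: 767 nm (IR); m=6: 649 nm (visible); m=7: 563 nm (visible); m=8: 496 nm (visible); m=9: 444 nm (visible); m=10: 402 nm (visible); m=11: 367 nm (UV).

5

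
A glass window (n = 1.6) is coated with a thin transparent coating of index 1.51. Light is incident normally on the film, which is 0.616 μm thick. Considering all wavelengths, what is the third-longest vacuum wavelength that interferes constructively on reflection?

620 nm

Top surface (1.0 → 1.51): reflection off a higher-index medium gives a half-wave phase shift.
Bottom surface (1.51 → 1.6): reflection off a higher-index medium gives a half-wave phase shift.
Net: no relative phase inversion (both shifts match).
So the condition for constructive reflection is 2 n t = m λ.
λ = 2 n t / m. The third-longest wavelength is m = 3: λ = 2 × 1.51 × 616 / 3.00 = 620 nm.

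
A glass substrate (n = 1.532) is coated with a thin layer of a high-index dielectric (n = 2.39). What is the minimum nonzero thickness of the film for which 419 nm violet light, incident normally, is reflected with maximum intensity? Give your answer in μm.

0.0438 μm

Top surface (1.0 → 2.39): reflection off a higher-index medium gives a half-wave phase shift.
Ray reflecting at the bottom interface goes from n = 2.39 toward n = 1.532: no phase shift.
The two reflections differ by half a wavelength.
For bright reflection here: 2 n t = (m + ½) λ.
Minimum at m = 0: t = λ / (4 n) = 419 / (4 × 2.39) = 43.8 nm.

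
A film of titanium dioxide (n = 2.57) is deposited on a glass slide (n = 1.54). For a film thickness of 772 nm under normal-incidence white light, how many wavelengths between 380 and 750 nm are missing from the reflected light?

5

Ray reflecting at the top interface goes from n = 1.0 toward n = 2.57: a half-wave phase shift.
Ray reflecting at the bottom interface goes from n = 2.57 toward n = 1.54: no phase shift.
Net: one phase inversion between the two reflected rays.
So the condition for destructive reflection is 2 n t = m λ.
λ = 2 n t / m = 3968 / m nm.
m=5: 794 nm (IR); m=6: 661 nm (visible); m=7: 567 nm (visible); m=8: 496 nm (visible); m=9: 441 nm (visible); m=10: 397 nm (visible); m=11: 361 nm (UV).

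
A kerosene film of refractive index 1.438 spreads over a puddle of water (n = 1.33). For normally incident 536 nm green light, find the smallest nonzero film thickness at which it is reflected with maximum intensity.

93.2 nm

At the upper boundary (n = 1.0 to n = 1.438) the reflected ray undergoes a half-wave phase shift.
Bottom surface (1.438 → 1.33): reflection off a lower-index medium gives no phase shift.
Exactly one π shift → a net half-wave offset.
So the condition for constructive reflection is 2 n t = (m + ½) λ.
Minimum at m = 0: t = λ / (4 n) = 536 / (4 × 1.438) = 93.2 nm.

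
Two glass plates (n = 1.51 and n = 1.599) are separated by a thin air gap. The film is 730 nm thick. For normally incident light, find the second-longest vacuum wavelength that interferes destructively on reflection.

730 nm

Ray reflecting at the top interface goes from n = 1.51 toward n = 1.0: no phase shift.
Bottom surface (1.0 → 1.599): reflection off a higher-index medium gives a half-wave phase shift.
Exactly one π shift → a net half-wave offset.
With one net inversion, destructive interference in reflection requires 2 n t = m λ.
λ = 2 n t / m. The second-longest wavelength is m = 2: λ = 2 × 1.0 × 730 / 2.00 = 730 nm.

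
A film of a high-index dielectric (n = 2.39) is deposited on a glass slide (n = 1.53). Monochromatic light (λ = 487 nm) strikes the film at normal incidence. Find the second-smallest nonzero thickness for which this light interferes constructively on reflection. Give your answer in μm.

0.153 μm

Top surface (1.0 → 2.39): reflection off a higher-index medium gives a half-wave phase shift.
Ray reflecting at the bottom interface goes from n = 2.39 toward n = 1.53: no phase shift.
The two reflections differ by half a wavelength.
So the condition for constructive reflection is 2 n t = (m + ½) λ.
The second-smallest nonzero thickness corresponds to m = 1: t = (m + ½) λ / (2 n) = 1.50 × 487 / (2 × 2.39) = 153 nm.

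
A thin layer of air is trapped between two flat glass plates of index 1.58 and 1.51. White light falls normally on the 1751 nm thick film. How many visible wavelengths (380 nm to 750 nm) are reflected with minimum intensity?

Ray reflecting at the top interface goes from n = 1.58 toward n = 1.0: no phase shift.
Ray reflecting at the bottom interface goes from n = 1.0 toward n = 1.51: a half-wave phase shift.
Exactly one π shift → a net half-wave offset.
With one net inversion, destructive interference in reflection requires 2 n t = m λ.
λ = 2 n t / m = 3502 / m nm.
m=4: 876 nm (IR); m=5: 700 nm (visible); m=6: 584 nm (visible); m=7: 500 nm (visible); m=8: 438 nm (visible); m=9: 389 nm (visible); m=10: 350 nm (UV).

5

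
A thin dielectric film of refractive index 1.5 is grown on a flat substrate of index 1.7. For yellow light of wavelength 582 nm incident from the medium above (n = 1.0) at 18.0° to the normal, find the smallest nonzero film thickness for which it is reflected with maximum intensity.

At the upper boundary (n = 1.0 to n = 1.5) the reflected ray undergoes a half-wave phase shift.
Ray reflecting at the bottom interface goes from n = 1.5 toward n = 1.7: a half-wave phase shift.
Zero or two π shifts → no net half-wave offset.
So the condition for constructive reflection is 2 n t cos θ_r = m λ.
Snell's law: 1.0 sin 18.0° = 1.5 sin θ_r → sin θ_r = 0.206, cos θ_r = 0.979.
Minimum nonzero at m = 1: t = λ / (2 n cos θ_r) = 582 / (2 × 1.5 × 0.979) = 198 nm.

198 nm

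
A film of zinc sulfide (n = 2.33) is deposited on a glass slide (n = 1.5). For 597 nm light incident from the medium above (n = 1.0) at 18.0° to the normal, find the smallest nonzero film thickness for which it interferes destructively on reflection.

129 nm

Ray reflecting at the top interface goes from n = 1.0 toward n = 2.33: a half-wave phase shift.
Ray reflecting at the bottom interface goes from n = 2.33 toward n = 1.5: no phase shift.
Exactly one π shift → a net half-wave offset.
With one net inversion, destructive interference in reflection requires 2 n t cos θ_r = m λ.
Snell's law: 1.0 sin 18.0° = 2.33 sin θ_r → sin θ_r = 0.133, cos θ_r = 0.991.
Minimum nonzero at m = 1: t = λ / (2 n cos θ_r) = 597 / (2 × 2.33 × 0.991) = 129 nm.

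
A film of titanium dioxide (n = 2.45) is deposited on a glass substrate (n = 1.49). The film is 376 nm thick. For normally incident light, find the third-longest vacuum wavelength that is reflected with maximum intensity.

Ray reflecting at the top interface goes from n = 1.0 toward n = 2.45: a half-wave phase shift.
At the lower boundary (n = 2.45 to n = 1.49) the reflected ray undergoes no phase shift.
Exactly one π shift → a net half-wave offset.
With one net inversion, constructive interference in reflection requires 2 n t = (m + ½) λ.
λ = 2 n t / (m + ½). The third-longest wavelength is m = 2: λ = 2 × 2.45 × 376 / 2.50 = 737 nm.

737 nm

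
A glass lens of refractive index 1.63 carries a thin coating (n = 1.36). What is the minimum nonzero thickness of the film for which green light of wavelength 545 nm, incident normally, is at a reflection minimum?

At the upper boundary (n = 1.0 to n = 1.36) the reflected ray undergoes a half-wave phase shift.
Ray reflecting at the bottom interface goes from n = 1.36 toward n = 1.63: a half-wave phase shift.
The two reflections carry the same phase change, so no net offset.
For minimum reflection here: 2 n t = (m + ½) λ.
Minimum at m = 0: t = λ / (4 n) = 545 / (4 × 1.36) = 100 nm.

100 nm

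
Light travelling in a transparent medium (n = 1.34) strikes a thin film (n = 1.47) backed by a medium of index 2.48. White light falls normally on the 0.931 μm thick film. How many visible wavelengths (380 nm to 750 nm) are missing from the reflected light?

3

Top surface (1.34 → 1.47): reflection off a higher-index medium gives a half-wave phase shift.
Bottom surface (1.47 → 2.48): reflection off a higher-index medium gives a half-wave phase shift.
Net: no relative phase inversion (both shifts match).
With no net inversion, destructive interference in reflection requires 2 n t = (m + ½) λ.
λ = 2 n t / (m + ½) = 2737 / (m + ½) nm.
m=3: 782 nm (IR); m=4: 608 nm (visible); m=5: 498 nm (visible); m=6: 421 nm (visible); m=7: 365 nm (UV).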